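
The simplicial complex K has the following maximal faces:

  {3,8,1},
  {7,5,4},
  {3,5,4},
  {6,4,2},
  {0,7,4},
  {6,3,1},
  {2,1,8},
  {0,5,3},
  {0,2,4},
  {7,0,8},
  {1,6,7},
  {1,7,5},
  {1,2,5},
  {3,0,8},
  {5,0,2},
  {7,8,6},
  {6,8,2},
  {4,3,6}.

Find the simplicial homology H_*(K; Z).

Take the total order 0 < 1 < 2 < 3 < 4 < 5 < 6 < 7 < 8 on the vertex set. Then K (dimension 2) consists of the simplices:

  0-simplices (9): [0], [1], [2], [3], [4], [5], [6], [7], [8]
  1-simplices (27): (27 of them)
  2-simplices (18): [0,2,4], [0,2,5], [0,3,5], [0,3,8], [0,4,7], [0,7,8], [1,2,5], [1,2,8], [1,3,6], [1,3,8], [1,5,7], [1,6,7], [2,4,6], [2,6,8], [3,4,5], [3,4,6], [4,5,7], [6,7,8]

so the chain groups are C_0 ≅ Z^9, C_1 ≅ Z^27, C_2 ≅ Z^18.

Boundary ∂_1: C_1 → C_0 sends each edge [p,q] (with p < q) to q − p.
As a 9×27 matrix over Z this has rank 8, with invariant factors (1,1,1,1,1,1,1,1).

The boundary map ∂_2: C_2 → C_1 sends each 2-simplex [p,q,r] to [q,r] − [p,r] + [p,q]. For instance
  ∂[2,6,8] = [6,8] − [2,8] + [2,6],
  ∂[6,7,8] = [7,8] − [6,8] + [6,7].
The 27×18 boundary matrix has rank 18 and Smith normal form diag(1,1,1,1,1,1,1,1,1,1,1,1,1,1,1,1,1,2).

Now H_k = ker ∂_k / im ∂_{k+1}, so:

  H_0: rank C_0 − rank ∂_1 = 9 − 8 = 1, and the invariant factors of ∂_1 are all 1, so H_0 ≅ Z.
  H_1: rank ker ∂_1 − rank ∂_2 = (27 − 8) − 18 = 1, and ∂_2 has invariant factor 2 > 1, so H_1 ≅ Z ⊕ Z/2Z.
  H_2: rank ker ∂_2 − rank ∂_3 = (18 − 18) − 0 = 0, and there is no ∂_3, so H_2 ≅ 0.

(K is a triangulation of the Klein bottle.)

H_0 = Z,  H_1 = Z ⊕ Z/2Z,  H_2 = 0.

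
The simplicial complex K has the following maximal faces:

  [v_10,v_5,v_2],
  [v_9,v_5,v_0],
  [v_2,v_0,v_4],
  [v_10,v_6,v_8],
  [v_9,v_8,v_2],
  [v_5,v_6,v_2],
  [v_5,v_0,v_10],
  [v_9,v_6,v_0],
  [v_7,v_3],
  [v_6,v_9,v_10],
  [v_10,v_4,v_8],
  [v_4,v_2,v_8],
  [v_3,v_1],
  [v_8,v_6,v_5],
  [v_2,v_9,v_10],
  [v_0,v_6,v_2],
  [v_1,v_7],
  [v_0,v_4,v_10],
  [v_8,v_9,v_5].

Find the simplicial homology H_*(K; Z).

H_0 = Z^2,  H_1 = Z^3,  H_2 = Z.

K has 11 vertices, 27 edges, 16 triangles.
rank ∂_0 = 0, rank ∂_1 = 9 ⇒ b_0 = 11 − 0 − 9 = 2; all invariant factors of ∂_1 are 1 so no torsion. So H_0 = Z^2.
rank ∂_1 = 9, rank ∂_2 = 15 ⇒ b_1 = 27 − 9 − 15 = 3; all invariant factors of ∂_2 are 1 so no torsion. So H_1 = Z^3.
rank ∂_2 = 15, rank ∂_3 = 0 ⇒ b_2 = 16 − 15 − 0 = 1. So H_2 = Z.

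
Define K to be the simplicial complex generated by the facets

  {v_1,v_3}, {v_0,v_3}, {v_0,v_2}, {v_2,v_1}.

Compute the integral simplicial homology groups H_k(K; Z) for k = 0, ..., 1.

Take the total order v_0 < v_1 < v_2 < v_3 on the vertex set. Then K (dimension 1) consists of the simplices:

  0-simplices (4): [v_0], [v_1], [v_2], [v_3]
  1-simplices (4): [v_0,v_2], [v_0,v_3], [v_1,v_2], [v_1,v_3]

Hence C_0 ≅ Z^4, C_1 ≅ Z^4.

The boundary map ∂_1: C_1 → C_0 sends each edge [p,q] (with p < q) to q − p. For instance
  ∂[v_1,v_3] = [v_3] − [v_1].
This gives a 4×4 integer matrix of rank 3; reducing to Smith normal form yields diagonal entries (1,1,1).

From H_k ≅ ker(∂_k) / im(∂_{k+1}) we obtain:

  H_0: rank C_0 − rank ∂_1 = 4 − 3 = 1, and the invariant factors of ∂_1 are all 1, so H_0 = Z.
  H_1: rank ker ∂_1 − rank ∂_2 = (4 − 3) − 0 = 1, and there is no ∂_2, so H_1 = Z.

H_0 ≅ Z,  H_1 ≅ Z.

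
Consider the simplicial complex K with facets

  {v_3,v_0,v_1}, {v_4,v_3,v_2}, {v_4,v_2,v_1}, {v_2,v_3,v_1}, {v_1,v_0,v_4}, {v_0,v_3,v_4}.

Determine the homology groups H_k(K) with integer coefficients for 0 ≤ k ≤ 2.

K has 5 vertices, 9 edges, 6 triangles.
rank ∂_0 = 0, rank ∂_1 = 4 ⇒ b_0 = 5 − 0 − 4 = 1; all invariant factors of ∂_1 are 1 so no torsion. So H_0 = Z.
rank ∂_1 = 4, rank ∂_2 = 5 ⇒ b_1 = 9 − 4 − 5 = 0; all invariant factors of ∂_2 are 1 so no torsion. So H_1 = 0.
rank ∂_2 = 5, rank ∂_3 = 0 ⇒ b_2 = 6 − 5 − 0 = 1. So H_2 = Z.

H_0 = Z,  H_1 = 0,  H_2 = Z.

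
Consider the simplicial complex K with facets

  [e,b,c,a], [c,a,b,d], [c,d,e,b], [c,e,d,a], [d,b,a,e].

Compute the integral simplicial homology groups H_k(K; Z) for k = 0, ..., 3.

Order the vertices as a < b < c < d < e. Listing each simplex with vertices in this order, K has dimension 3 with simplices:

  0-simplices (5): a, b, c, d, e
  1-simplices (10): ab, ac, ad, ae, bc, bd, be, cd, ce, de
  2-simplices (10): abc, abd, abe, acd, ace, ade, bcd, bce, bde, cde
  3-simplices (5): abcd, abce, abde, acde, bcde

giving chain groups C_0 ≅ Z^5, C_1 ≅ Z^10, C_2 ≅ Z^10, C_3 ≅ Z^5.

Boundary ∂_1: C_1 → C_0 sends each edge [p,q] (with p < q) to q − p. For instance
  ∂de = e − d.
The 5×10 boundary matrix has rank 4 and Smith normal form diag(1,1,1,1).

The boundary map ∂_2: C_2 → C_1 acts by ∂[p,q,r] = [q,r] − [p,r] + [p,q]. For instance
  ∂bce = ce − be + bc,
  ∂ade = de − ae + ad.
The resulting 10×10 matrix has rank 6, and its Smith normal form has invariant factors (1,1,1,1,1,1).

The boundary map ∂_3: C_3 → C_2 sends each 3-simplex σ to the alternating sum Σ_i (−1)^i (σ with its i-th vertex removed). For instance
  ∂abcd = bcd − acd + abd − abc,
  ∂acde = cde − ade + ace − acd.
The resulting 10×5 matrix has rank 4, and its Smith normal form has invariant factors (1,1,1,1).

From H_k ≅ ker(∂_k) / im(∂_{k+1}) we obtain:

  H_0: rank C_0 − rank ∂_1 = 5 − 4 = 1, and the invariant factors of ∂_1 are all 1, so H_0 = Z.
  H_1: rank ker ∂_1 − rank ∂_2 = (10 − 4) − 6 = 0, and the invariant factors of ∂_2 are all 1, so H_1 = 0.
  H_2: rank ker ∂_2 − rank ∂_3 = (10 − 6) − 4 = 0, and the invariant factors of ∂_3 are all 1, so H_2 = 0.
  H_3: rank ker ∂_3 − rank ∂_4 = (5 − 4) − 0 = 1, and there is no ∂_4, so H_3 = Z.

As a check, the Euler characteristic is 5 − 10 + 10 − 5 = 0, which agrees with 1 − 0 + 0 − 1 = 0.
(K is a triangulation of the 3-sphere S^3.)

H_0 = Z,  H_1 = 0,  H_2 = 0,  H_3 = Z.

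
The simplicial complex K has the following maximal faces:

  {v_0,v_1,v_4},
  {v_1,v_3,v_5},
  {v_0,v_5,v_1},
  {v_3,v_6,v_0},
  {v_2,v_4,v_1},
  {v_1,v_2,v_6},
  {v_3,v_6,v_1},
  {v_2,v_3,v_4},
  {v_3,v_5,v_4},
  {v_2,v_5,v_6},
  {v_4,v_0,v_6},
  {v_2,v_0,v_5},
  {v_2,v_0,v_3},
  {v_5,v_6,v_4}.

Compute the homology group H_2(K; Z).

H_2 = Z.

Take the total order v_0 < v_1 < v_2 < v_3 < v_4 < v_5 < v_6 on the vertex set. Then K (dimension 2) consists of the simplices:

  0-simplices (7): [v_0], [v_1], [v_2], [v_3], [v_4], [v_5], [v_6]
  1-simplices (21): (21 of them)
  2-simplices (14): (14 of them)

Hence C_0 ≅ Z^7, C_1 ≅ Z^21, C_2 ≅ Z^14.

Boundary ∂_1: C_1 → C_0 maps an edge to its endpoints' difference, ∂[p,q] = q − p.
The 7×21 boundary matrix has rank 6 and Smith normal form diag(1,1,1,1,1,1).

∂_2: C_2 → C_1 acts by ∂[p,q,r] = [q,r] − [p,r] + [p,q]. For instance
  ∂[v_0,v_2,v_3] = [v_2,v_3] − [v_0,v_3] + [v_0,v_2],
  ∂[v_0,v_4,v_6] = [v_4,v_6] − [v_0,v_6] + [v_0,v_4].
The resulting 21×14 matrix has rank 13, and its Smith normal form has invariant factors (1,1,1,1,1,1,1,1,1,1,1,1,1).

Computing H_k = (kernel of ∂_k) / (image of ∂_{k+1}):

  H_2: rank ker ∂_2 − rank ∂_3 = (14 − 13) − 0 = 1, and there is no ∂_3, so H_2 = Z.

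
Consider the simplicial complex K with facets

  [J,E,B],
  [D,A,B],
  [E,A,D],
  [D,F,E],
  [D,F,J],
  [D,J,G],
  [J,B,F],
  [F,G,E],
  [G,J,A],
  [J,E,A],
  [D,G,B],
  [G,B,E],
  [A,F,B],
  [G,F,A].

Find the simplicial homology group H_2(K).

Fix the vertex order A < B < D < E < F < G < J and write every simplex with vertices in increasing order. Then dim K = 2 and the simplices of K are:

  0-simplices (7): A, B, D, E, F, G, J
  1-simplices (21): AB, AD, AE, AF, AG, AJ, BD, BE, BF, BG, BJ, DE, DF, DG, DJ, EF, EG, EJ, FG, FJ, GJ
  2-simplices (14): ABD, ABF, ADE, AEJ, AFG, AGJ, BDG, BEG, BEJ, BFJ, DEF, DFJ, DGJ, EFG

giving chain groups C_0 ≅ Z^7, C_1 ≅ Z^21, C_2 ≅ Z^14.

The boundary map ∂_1: C_1 → C_0 maps an edge to its endpoints' difference, ∂[p,q] = q − p.
This gives a 7×21 integer matrix of rank 6; reducing to Smith normal form yields diagonal entries (1,1,1,1,1,1).

∂_2: C_2 → C_1 maps a triangle to the signed sum of its edges. For instance
  ∂AFG = FG − AG + AF,
  ∂DEF = EF − DF + DE.
As a 21×14 matrix over Z this has rank 13, with invariant factors (1,1,1,1,1,1,1,1,1,1,1,1,1).

Reading off H_k = ker ∂_k / im ∂_{k+1}:

  H_2: rank ker ∂_2 − rank ∂_3 = (14 − 13) − 0 = 1, and there is no ∂_3, so H_2 = Z.

H_2 ≅ Z.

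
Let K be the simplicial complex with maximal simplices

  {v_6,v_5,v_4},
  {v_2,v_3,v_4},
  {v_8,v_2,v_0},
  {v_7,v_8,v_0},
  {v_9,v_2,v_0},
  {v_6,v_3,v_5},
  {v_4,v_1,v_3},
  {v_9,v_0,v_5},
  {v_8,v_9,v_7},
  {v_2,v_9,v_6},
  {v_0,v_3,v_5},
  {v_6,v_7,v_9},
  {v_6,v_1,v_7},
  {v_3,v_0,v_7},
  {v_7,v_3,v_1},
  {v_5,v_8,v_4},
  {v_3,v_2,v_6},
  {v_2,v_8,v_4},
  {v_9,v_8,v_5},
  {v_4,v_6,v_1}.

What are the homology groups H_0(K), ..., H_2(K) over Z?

H_0 ≅ Z,  H_1 ≅ Z ⊕ Z/2,  H_2 = 0.

Take the total order v_0 < v_1 < v_2 < v_3 < v_4 < v_5 < v_6 < v_7 < v_8 < v_9 on the vertex set. Then K (dimension 2) consists of the simplices:

  0-simplices (10): [v_0], [v_1], [v_2], [v_3], [v_4], [v_5], [v_6], [v_7], [v_8], [v_9]
  1-simplices (30): (30 of them)
  2-simplices (20): (20 of them)

so the chain groups are C_0 ≅ Z^10, C_1 ≅ Z^30, C_2 ≅ Z^20.

Boundary ∂_1: C_1 → C_0 is given by ∂[p,q] = [q] − [p]. For instance
  ∂[v_1,v_7] = [v_7] − [v_1].
The resulting 10×30 matrix has rank 9, and its Smith normal form has invariant factors (1,1,1,1,1,1,1,1,1).

The boundary map ∂_2: C_2 → C_1 sends each 2-simplex [p,q,r] to [q,r] − [p,r] + [p,q]. For instance
  ∂[v_0,v_2,v_8] = [v_2,v_8] − [v_0,v_8] + [v_0,v_2],
  ∂[v_2,v_3,v_4] = [v_3,v_4] − [v_2,v_4] + [v_2,v_3].
The resulting 30×20 matrix has rank 20, and its Smith normal form has invariant factors (1,1,1,1,1,1,1,1,1,1,1,1,1,1,1,1,1,1,1,2).

Reading off H_k = ker ∂_k / im ∂_{k+1}:

  H_0: rank C_0 − rank ∂_1 = 10 − 9 = 1, and the invariant factors of ∂_1 are all 1, so H_0 ≅ Z.
  H_1: rank ker ∂_1 − rank ∂_2 = (30 − 9) − 20 = 1, and ∂_2 has invariant factor 2 > 1, so H_1 ≅ Z ⊕ Z/2.
  H_2: rank ker ∂_2 − rank ∂_3 = (20 − 20) − 0 = 0, and there is no ∂_3, so H_2 ≅ 0.

As a check, the Euler characteristic is 10 − 30 + 20 = 0, which agrees with 1 − 1 + 0 = 0.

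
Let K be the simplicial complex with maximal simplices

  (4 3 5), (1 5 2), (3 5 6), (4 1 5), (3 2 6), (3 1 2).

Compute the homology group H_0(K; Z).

H_0 ≅ Z.

Fix the vertex order 1 < 2 < 3 < 4 < 5 < 6 and write every simplex with vertices in increasing order. Then dim K = 2 and the simplices of K are:

  0-simplices (6): [1], [2], [3], [4], [5], [6]
  1-simplices (12): [1,2], [1,3], [1,4], [1,5], [2,3], [2,5], [2,6], [3,4], [3,5], [3,6], [4,5], [5,6]
  2-simplices (6): [1,2,3], [1,2,5], [1,4,5], [2,3,6], [3,4,5], [3,5,6]

Hence C_0 ≅ Z^6, C_1 ≅ Z^12, C_2 ≅ Z^6.

∂_1: C_1 → C_0 maps an edge to its endpoints' difference, ∂[p,q] = q − p.
The resulting 6×12 matrix has rank 5, and its Smith normal form has invariant factors (1,1,1,1,1).

The boundary map ∂_2: C_2 → C_1 sends each 2-simplex [p,q,r] to [q,r] − [p,r] + [p,q]. For instance
  ∂[1,2,5] = [2,5] − [1,5] + [1,2],
  ∂[1,4,5] = [4,5] − [1,5] + [1,4].
As a 12×6 matrix over Z this has rank 6, with invariant factors (1,1,1,1,1,1).

Computing H_k = (kernel of ∂_k) / (image of ∂_{k+1}):

  H_0: rank C_0 − rank ∂_1 = 6 − 5 = 1, and the invariant factors of ∂_1 are all 1, so H_0 = Z.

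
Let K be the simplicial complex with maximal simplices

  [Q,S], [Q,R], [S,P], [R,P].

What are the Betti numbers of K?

b_0 = 1, b_1 = 1.

Order the vertices as P < Q < R < S. Listing each simplex with vertices in this order, K has dimension 1 with simplices:

  0-simplices (4): P, Q, R, S
  1-simplices (4): PR, PS, QR, QS

so the chain groups are C_0 ≅ Z^4, C_1 ≅ Z^4.

The boundary map ∂_1: C_1 → C_0 sends each edge [p,q] (with p < q) to q − p. For instance
  ∂PS = S − P.
The 4×4 boundary matrix has rank 3 and Smith normal form diag(1,1,1).

From H_k ≅ ker(∂_k) / im(∂_{k+1}) we obtain:

  H_0: rank C_0 − rank ∂_1 = 4 − 3 = 1, and the invariant factors of ∂_1 are all 1, so H_0 = Z.
  H_1: rank ker ∂_1 − rank ∂_2 = (4 − 3) − 0 = 1, and there is no ∂_2, so H_1 = Z.

As a check, the Euler characteristic is 4 − 4 = 0, which agrees with 1 − 1 = 0.

Hence the Betti numbers are b_0 = 1, b_1 = 1.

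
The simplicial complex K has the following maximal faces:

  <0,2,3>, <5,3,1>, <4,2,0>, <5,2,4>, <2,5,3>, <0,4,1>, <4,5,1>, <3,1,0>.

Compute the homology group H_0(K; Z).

H_0 ≅ Z.

Fix the vertex order 0 < 1 < 2 < 3 < 4 < 5 and write every simplex with vertices in increasing order. Then dim K = 2 and the simplices of K are:

  0-simplices (6): [0], [1], [2], [3], [4], [5]
  1-simplices (12): [0,1], [0,2], [0,3], [0,4], [1,3], [1,4], [1,5], [2,3], [2,4], [2,5], [3,5], [4,5]
  2-simplices (8): [0,1,3], [0,1,4], [0,2,3], [0,2,4], [1,3,5], [1,4,5], [2,3,5], [2,4,5]

so the chain groups are C_0 ≅ Z^6, C_1 ≅ Z^12, C_2 ≅ Z^8.

Boundary ∂_1: C_1 → C_0 is given by ∂[p,q] = [q] − [p].
The 6×12 boundary matrix has rank 5 and Smith normal form diag(1,1,1,1,1).

Boundary ∂_2: C_2 → C_1 sends each 2-simplex [p,q,r] to [q,r] − [p,r] + [p,q]. For instance
  ∂[1,3,5] = [3,5] − [1,5] + [1,3],
  ∂[2,3,5] = [3,5] − [2,5] + [2,3].
The 12×8 boundary matrix has rank 7 and Smith normal form diag(1,1,1,1,1,1,1).

From H_k ≅ ker(∂_k) / im(∂_{k+1}) we obtain:

  H_0: rank C_0 − rank ∂_1 = 6 − 5 = 1, and the invariant factors of ∂_1 are all 1, so H_0 = Z.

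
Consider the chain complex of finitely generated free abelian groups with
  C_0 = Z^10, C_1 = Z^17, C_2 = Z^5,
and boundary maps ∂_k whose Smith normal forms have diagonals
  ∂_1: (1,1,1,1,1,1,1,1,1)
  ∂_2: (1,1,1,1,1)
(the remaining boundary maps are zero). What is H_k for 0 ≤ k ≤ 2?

H_0: b_0 = 10 − 0 − 9 = 1; torsion from ∂_1 factors > 1: none. So H_0 ≅ Z.
H_1: b_1 = 17 − 9 − 5 = 3; torsion from ∂_2 factors > 1: none. So H_1 ≅ Z^3.
H_2: b_2 = 5 − 5 − 0 = 0; torsion from ∂_3 factors > 1: none. So H_2 ≅ 0.

H_0 ≅ Z,  H_1 ≅ Z^3,  H_2 = 0.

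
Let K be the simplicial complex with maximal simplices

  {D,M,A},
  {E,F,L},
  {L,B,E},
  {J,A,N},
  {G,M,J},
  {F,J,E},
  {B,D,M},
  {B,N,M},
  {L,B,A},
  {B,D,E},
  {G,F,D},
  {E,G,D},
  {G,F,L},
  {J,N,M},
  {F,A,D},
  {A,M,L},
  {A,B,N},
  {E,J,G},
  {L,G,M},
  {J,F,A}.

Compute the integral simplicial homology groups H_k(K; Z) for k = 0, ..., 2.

Fix the vertex order A < B < D < E < F < G < J < L < M < N and write every simplex with vertices in increasing order. Then dim K = 2 and the simplices of K are:

  0-simplices (10): A, B, D, E, F, G, J, L, M, N
  1-simplices (30): AB, AD, AF, AJ, AL, AM, AN, BD, BE, BL, BM, BN, DE, DF, DG, DM, EF, EG, EJ, EL, FG, FJ, FL, GJ, GL, GM, JM, JN, LM, MN
  2-simplices (20): ABL, ABN, ADF, ADM, AFJ, AJN, ALM, BDE, BDM, BEL, BMN, DEG, DFG, EFJ, EFL, EGJ, FGL, GJM, GLM, JMN

giving chain groups C_0 ≅ Z^10, C_1 ≅ Z^30, C_2 ≅ Z^20.

∂_1: C_1 → C_0 sends each edge [p,q] (with p < q) to q − p.
The 10×30 boundary matrix has rank 9 and Smith normal form diag(1,1,1,1,1,1,1,1,1).

Boundary ∂_2: C_2 → C_1 maps a triangle to the signed sum of its edges. For instance
  ∂ADF = DF − AF + AD,
  ∂AJN = JN − AN + AJ.
As a 30×20 matrix over Z this has rank 20, with invariant factors (1,1,1,1,1,1,1,1,1,1,1,1,1,1,1,1,1,1,1,2).

Computing H_k = (kernel of ∂_k) / (image of ∂_{k+1}):

  H_0: rank C_0 − rank ∂_1 = 10 − 9 = 1, and the invariant factors of ∂_1 are all 1, so H_0 = Z.
  H_1: rank ker ∂_1 − rank ∂_2 = (30 − 9) − 20 = 1, and ∂_2 has invariant factor 2 > 1, so H_1 = Z ⊕ Z/2.
  H_2: rank ker ∂_2 − rank ∂_3 = (20 − 20) − 0 = 0, and there is no ∂_3, so H_2 = 0.

H_0 = Z,  H_1 = Z ⊕ Z/2,  H_2 = 0.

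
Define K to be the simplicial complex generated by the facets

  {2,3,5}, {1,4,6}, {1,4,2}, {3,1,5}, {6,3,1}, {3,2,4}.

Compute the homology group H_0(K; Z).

We work with the vertex ordering 1 < 2 < 3 < 4 < 5 < 6. The simplices of K, each written with vertices in increasing order, are:

  0-simplices (6): [1], [2], [3], [4], [5], [6]
  1-simplices (12): [1,2], [1,3], [1,4], [1,5], [1,6], [2,3], [2,4], [2,5], [3,4], [3,5], [3,6], [4,6]
  2-simplices (6): [1,2,4], [1,3,5], [1,3,6], [1,4,6], [2,3,4], [2,3,5]

giving chain groups C_0 ≅ Z^6, C_1 ≅ Z^12, C_2 ≅ Z^6.

Boundary ∂_1: C_1 → C_0 sends each edge [p,q] (with p < q) to q − p. For instance
  ∂[3,4] = [4] − [3].
The 6×12 boundary matrix has rank 5 and Smith normal form diag(1,1,1,1,1).

The boundary map ∂_2: C_2 → C_1 acts by ∂[p,q,r] = [q,r] − [p,r] + [p,q]. For instance
  ∂[2,3,4] = [3,4] − [2,4] + [2,3],
  ∂[1,3,6] = [3,6] − [1,6] + [1,3].
As a 12×6 matrix over Z this has rank 6, with invariant factors (1,1,1,1,1,1).

From H_k ≅ ker(∂_k) / im(∂_{k+1}) we obtain:

  H_0: rank C_0 − rank ∂_1 = 6 − 5 = 1, and the invariant factors of ∂_1 are all 1, so H_0 ≅ Z.

H_0 ≅ Z.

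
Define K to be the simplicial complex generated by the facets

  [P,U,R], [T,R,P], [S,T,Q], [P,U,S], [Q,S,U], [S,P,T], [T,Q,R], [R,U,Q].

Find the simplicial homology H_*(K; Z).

H_0 ≅ Z,  H_1 = 0,  H_2 ≅ Z.

We work with the vertex ordering P < Q < R < S < T < U. The simplices of K, each written with vertices in increasing order, are:

  0-simplices (6): P, Q, R, S, T, U
  1-simplices (12): PR, PS, PT, PU, QR, QS, QT, QU, RT, RU, ST, SU
  2-simplices (8): PRT, PRU, PST, PSU, QRT, QRU, QST, QSU

giving chain groups C_0 ≅ Z^6, C_1 ≅ Z^12, C_2 ≅ Z^8.

Boundary ∂_1: C_1 → C_0 sends each edge [p,q] (with p < q) to q − p. For instance
  ∂SU = U − S.
The resulting 6×12 matrix has rank 5, and its Smith normal form has invariant factors (1,1,1,1,1).

Boundary ∂_2: C_2 → C_1 acts by ∂[p,q,r] = [q,r] − [p,r] + [p,q]. For instance
  ∂QRT = RT − QT + QR,
  ∂PRT = RT − PT + PR.
This gives a 12×8 integer matrix of rank 7; reducing to Smith normal form yields diagonal entries (1,1,1,1,1,1,1).

From H_k ≅ ker(∂_k) / im(∂_{k+1}) we obtain:

  H_0: rank C_0 − rank ∂_1 = 6 − 5 = 1, and the invariant factors of ∂_1 are all 1, so H_0 = Z.
  H_1: rank ker ∂_1 − rank ∂_2 = (12 − 5) − 7 = 0, and the invariant factors of ∂_2 are all 1, so H_1 = 0.
  H_2: rank ker ∂_2 − rank ∂_3 = (8 − 7) − 0 = 1, and there is no ∂_3, so H_2 = Z.

(K is a triangulation of the 2-sphere S^2.)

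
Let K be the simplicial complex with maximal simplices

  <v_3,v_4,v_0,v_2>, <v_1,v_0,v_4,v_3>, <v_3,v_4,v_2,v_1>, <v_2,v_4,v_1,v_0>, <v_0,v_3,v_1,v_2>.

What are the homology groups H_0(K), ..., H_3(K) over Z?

H_0 = Z,  H_1 = 0,  H_2 = 0,  H_3 = Z.

We work with the vertex ordering v_0 < v_1 < v_2 < v_3 < v_4. The simplices of K, each written with vertices in increasing order, are:

  0-simplices (5): [v_0], [v_1], [v_2], [v_3], [v_4]
  1-simplices (10): [v_0,v_1], [v_0,v_2], [v_0,v_3], [v_0,v_4], [v_1,v_2], [v_1,v_3], [v_1,v_4], [v_2,v_3], [v_2,v_4], [v_3,v_4]
  2-simplices (10): [v_0,v_1,v_2], [v_0,v_1,v_3], [v_0,v_1,v_4], [v_0,v_2,v_3], [v_0,v_2,v_4], [v_0,v_3,v_4], [v_1,v_2,v_3], [v_1,v_2,v_4], [v_1,v_3,v_4], [v_2,v_3,v_4]
  3-simplices (5): [v_0,v_1,v_2,v_3], [v_0,v_1,v_2,v_4], [v_0,v_1,v_3,v_4], [v_0,v_2,v_3,v_4], [v_1,v_2,v_3,v_4]

Hence C_0 ≅ Z^5, C_1 ≅ Z^10, C_2 ≅ Z^10, C_3 ≅ Z^5.

The boundary map ∂_1: C_1 → C_0 is given by ∂[p,q] = [q] − [p].
As a 5×10 matrix over Z this has rank 4, with invariant factors (1,1,1,1).

Boundary ∂_2: C_2 → C_1 maps a triangle to the signed sum of its edges. For instance
  ∂[v_0,v_2,v_3] = [v_2,v_3] − [v_0,v_3] + [v_0,v_2],
  ∂[v_0,v_1,v_2] = [v_1,v_2] − [v_0,v_2] + [v_0,v_1].
This gives a 10×10 integer matrix of rank 6; reducing to Smith normal form yields diagonal entries (1,1,1,1,1,1).

Boundary ∂_3: C_3 → C_2 sends each 3-simplex σ to the alternating sum Σ_i (−1)^i (σ with its i-th vertex removed). For instance
  ∂[v_0,v_1,v_3,v_4] = [v_1,v_3,v_4] − [v_0,v_3,v_4] + [v_0,v_1,v_4] − [v_0,v_1,v_3],
  ∂[v_1,v_2,v_3,v_4] = [v_2,v_3,v_4] − [v_1,v_3,v_4] + [v_1,v_2,v_4] − [v_1,v_2,v_3].
This gives a 10×5 integer matrix of rank 4; reducing to Smith normal form yields diagonal entries (1,1,1,1).

Now H_k = ker ∂_k / im ∂_{k+1}, so:

  H_0: rank C_0 − rank ∂_1 = 5 − 4 = 1, and the invariant factors of ∂_1 are all 1, so H_0 = Z.
  H_1: rank ker ∂_1 − rank ∂_2 = (10 − 4) − 6 = 0, and the invariant factors of ∂_2 are all 1, so H_1 = 0.
  H_2: rank ker ∂_2 − rank ∂_3 = (10 − 6) − 4 = 0, and the invariant factors of ∂_3 are all 1, so H_2 = 0.
  H_3: rank ker ∂_3 − rank ∂_4 = (5 − 4) − 0 = 1, and there is no ∂_4, so H_3 = Z.

As a check, the Euler characteristic is 5 − 10 + 10 − 5 = 0, which agrees with 1 − 0 + 0 − 1 = 0.
(K is a triangulation of the 3-sphere S^3.)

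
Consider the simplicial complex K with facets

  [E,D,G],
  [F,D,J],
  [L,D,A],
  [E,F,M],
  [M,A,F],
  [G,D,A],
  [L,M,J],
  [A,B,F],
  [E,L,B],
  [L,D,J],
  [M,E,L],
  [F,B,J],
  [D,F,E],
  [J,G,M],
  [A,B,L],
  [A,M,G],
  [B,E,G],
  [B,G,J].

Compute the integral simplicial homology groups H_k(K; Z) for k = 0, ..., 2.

Fix the vertex order A < B < D < E < F < G < J < L < M and write every simplex with vertices in increasing order. Then dim K = 2 and the simplices of K are:

  0-simplices (9): A, B, D, E, F, G, J, L, M
  1-simplices (27): AB, AD, AF, AG, AL, AM, BE, BF, BG, BJ, BL, DE, DF, DG, DJ, DL, EF, EG, EL, EM, FJ, FM, GJ, GM, JL, JM, LM
  2-simplices (18): ABF, ABL, ADG, ADL, AFM, AGM, BEG, BEL, BFJ, BGJ, DEF, DEG, DFJ, DJL, EFM, ELM, GJM, JLM

giving chain groups C_0 ≅ Z^9, C_1 ≅ Z^27, C_2 ≅ Z^18.

The boundary map ∂_1: C_1 → C_0 maps an edge to its endpoints' difference, ∂[p,q] = q − p. For instance
  ∂AF = F − A.
The 9×27 boundary matrix has rank 8 and Smith normal form diag(1,1,1,1,1,1,1,1).

The boundary map ∂_2: C_2 → C_1 acts by ∂[p,q,r] = [q,r] − [p,r] + [p,q]. For instance
  ∂ELM = LM − EM + EL,
  ∂GJM = JM − GM + GJ.
This gives a 27×18 integer matrix of rank 17; reducing to Smith normal form yields diagonal entries (1,1,1,1,1,1,1,1,1,1,1,1,1,1,1,1,1).

Now H_k = ker ∂_k / im ∂_{k+1}, so:

  H_0: rank C_0 − rank ∂_1 = 9 − 8 = 1, and the invariant factors of ∂_1 are all 1, so H_0 ≅ Z.
  H_1: rank ker ∂_1 − rank ∂_2 = (27 − 8) − 17 = 2, and the invariant factors of ∂_2 are all 1, so H_1 ≅ Z^2.
  H_2: rank ker ∂_2 − rank ∂_3 = (18 − 17) − 0 = 1, and there is no ∂_3, so H_2 ≅ Z.

H_0 ≅ Z,  H_1 ≅ Z^2,  H_2 ≅ Z.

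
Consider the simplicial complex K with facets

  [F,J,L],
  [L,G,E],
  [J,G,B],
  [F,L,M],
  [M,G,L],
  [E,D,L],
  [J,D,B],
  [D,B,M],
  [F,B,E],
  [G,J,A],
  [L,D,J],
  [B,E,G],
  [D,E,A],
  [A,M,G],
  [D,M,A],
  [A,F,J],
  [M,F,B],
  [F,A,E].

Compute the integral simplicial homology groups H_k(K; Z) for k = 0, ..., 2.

H_0 ≅ Z,  H_1 ≅ Z^2,  H_2 ≅ Z.

Take the total order A < B < D < E < F < G < J < L < M on the vertex set. Then K (dimension 2) consists of the simplices:

  0-simplices (9): A, B, D, E, F, G, J, L, M
  1-simplices (27): AD, AE, AF, AG, AJ, AM, BD, BE, BF, BG, BJ, BM, DE, DJ, DL, DM, EF, EG, EL, FJ, FL, FM, GJ, GL, GM, JL, LM
  2-simplices (18): ADE, ADM, AEF, AFJ, AGJ, AGM, BDJ, BDM, BEF, BEG, BFM, BGJ, DEL, DJL, EGL, FJL, FLM, GLM

so the chain groups are C_0 ≅ Z^9, C_1 ≅ Z^27, C_2 ≅ Z^18.

Boundary ∂_1: C_1 → C_0 sends each edge [p,q] (with p < q) to q − p. For instance
  ∂GJ = J − G.
This gives a 9×27 integer matrix of rank 8; reducing to Smith normal form yields diagonal entries (1,1,1,1,1,1,1,1).

The boundary map ∂_2: C_2 → C_1 sends each 2-simplex [p,q,r] to [q,r] − [p,r] + [p,q]. For instance
  ∂BGJ = GJ − BJ + BG,
  ∂AEF = EF − AF + AE.
The resulting 27×18 matrix has rank 17, and its Smith normal form has invariant factors (1,1,1,1,1,1,1,1,1,1,1,1,1,1,1,1,1).

Computing H_k = (kernel of ∂_k) / (image of ∂_{k+1}):

  H_0: rank C_0 − rank ∂_1 = 9 − 8 = 1, and the invariant factors of ∂_1 are all 1, so H_0 ≅ Z.
  H_1: rank ker ∂_1 − rank ∂_2 = (27 − 8) − 17 = 2, and the invariant factors of ∂_2 are all 1, so H_1 ≅ Z^2.
  H_2: rank ker ∂_2 − rank ∂_3 = (18 − 17) − 0 = 1, and there is no ∂_3, so H_2 ≅ Z.

As a check, the Euler characteristic is 9 − 27 + 18 = 0, which agrees with 1 − 2 + 1 = 0.
(K is a triangulation of the torus T^2.)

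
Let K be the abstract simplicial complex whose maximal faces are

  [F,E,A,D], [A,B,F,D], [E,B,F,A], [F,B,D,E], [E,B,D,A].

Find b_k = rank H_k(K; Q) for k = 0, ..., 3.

Fix the vertex order A < B < D < E < F and write every simplex with vertices in increasing order. Then dim K = 3 and the simplices of K are:

  0-simplices (5): A, B, D, E, F
  1-simplices (10): AB, AD, AE, AF, BD, BE, BF, DE, DF, EF
  2-simplices (10): ABD, ABE, ABF, ADE, ADF, AEF, BDE, BDF, BEF, DEF
  3-simplices (5): ABDE, ABDF, ABEF, ADEF, BDEF

giving chain groups C_0 ≅ Z^5, C_1 ≅ Z^10, C_2 ≅ Z^10, C_3 ≅ Z^5.

The boundary map ∂_1: C_1 → C_0 maps an edge to its endpoints' difference, ∂[p,q] = q − p. For instance
  ∂AB = B − A.
The resulting 5×10 matrix has rank 4, and its Smith normal form has invariant factors (1,1,1,1).

Boundary ∂_2: C_2 → C_1 acts by ∂[p,q,r] = [q,r] − [p,r] + [p,q]. For instance
  ∂AEF = EF − AF + AE,
  ∂ABF = BF − AF + AB.
This gives a 10×10 integer matrix of rank 6; reducing to Smith normal form yields diagonal entries (1,1,1,1,1,1).

∂_3: C_3 → C_2 sends each 3-simplex σ to the alternating sum Σ_i (−1)^i (σ with its i-th vertex removed). For instance
  ∂ADEF = DEF − AEF + ADF − ADE,
  ∂BDEF = DEF − BEF + BDF − BDE.
This gives a 10×5 integer matrix of rank 4; reducing to Smith normal form yields diagonal entries (1,1,1,1).

From H_k ≅ ker(∂_k) / im(∂_{k+1}) we obtain:

  H_0: rank C_0 − rank ∂_1 = 5 − 4 = 1, and the invariant factors of ∂_1 are all 1, so H_0 = Z.
  H_1: rank ker ∂_1 − rank ∂_2 = (10 − 4) − 6 = 0, and the invariant factors of ∂_2 are all 1, so H_1 = 0.
  H_2: rank ker ∂_2 − rank ∂_3 = (10 − 6) − 4 = 0, and the invariant factors of ∂_3 are all 1, so H_2 = 0.
  H_3: rank ker ∂_3 − rank ∂_4 = (5 − 4) − 0 = 1, and there is no ∂_4, so H_3 = Z.

Hence the Betti numbers are b_0 = 1, b_1 = 0, b_2 = 0, b_3 = 1.

b_0 = 1, b_1 = 0, b_2 = 0, b_3 = 1.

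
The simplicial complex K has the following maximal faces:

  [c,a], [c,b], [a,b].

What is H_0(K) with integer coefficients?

H_0 ≅ Z.

Order the vertices as a < b < c. Listing each simplex with vertices in this order, K has dimension 1 with simplices:

  0-simplices (3): a, b, c
  1-simplices (3): ab, ac, bc

so the chain groups are C_0 ≅ Z^3, C_1 ≅ Z^3.

Boundary ∂_1: C_1 → C_0 is given by ∂[p,q] = [q] − [p]. For instance
  ∂ab = b − a.
The resulting 3×3 matrix has rank 2, and its Smith normal form has invariant factors (1,1).

Computing H_k = (kernel of ∂_k) / (image of ∂_{k+1}):

  H_0: rank C_0 − rank ∂_1 = 3 − 2 = 1, and the invariant factors of ∂_1 are all 1, so H_0 = Z.

(K is a triangulation of the circle S^1.)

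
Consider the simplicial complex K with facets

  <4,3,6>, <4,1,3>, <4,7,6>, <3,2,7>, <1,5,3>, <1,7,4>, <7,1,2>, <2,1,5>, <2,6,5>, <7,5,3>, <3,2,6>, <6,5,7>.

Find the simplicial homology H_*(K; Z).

H_0 = Z,  H_1 = Z/2Z,  H_2 = 0.

Take the total order 1 < 2 < 3 < 4 < 5 < 6 < 7 on the vertex set. Then K (dimension 2) consists of the simplices:

  0-simplices (7): [1], [2], [3], [4], [5], [6], [7]
  1-simplices (18): [1,2], [1,3], [1,4], [1,5], [1,7], [2,3], [2,5], [2,6], [2,7], [3,4], [3,5], [3,6], [3,7], [4,6], [4,7], [5,6], [5,7], [6,7]
  2-simplices (12): [1,2,5], [1,2,7], [1,3,4], [1,3,5], [1,4,7], [2,3,6], [2,3,7], [2,5,6], [3,4,6], [3,5,7], [4,6,7], [5,6,7]

Hence C_0 ≅ Z^7, C_1 ≅ Z^18, C_2 ≅ Z^12.

The boundary map ∂_1: C_1 → C_0 maps an edge to its endpoints' difference, ∂[p,q] = q − p. For instance
  ∂[1,2] = [2] − [1].
This gives a 7×18 integer matrix of rank 6; reducing to Smith normal form yields diagonal entries (1,1,1,1,1,1).

Boundary ∂_2: C_2 → C_1 sends each 2-simplex [p,q,r] to [q,r] − [p,r] + [p,q]. For instance
  ∂[1,2,7] = [2,7] − [1,7] + [1,2],
  ∂[2,5,6] = [5,6] − [2,6] + [2,5].
As a 18×12 matrix over Z this has rank 12, with invariant factors (1,1,1,1,1,1,1,1,1,1,1,2).

From H_k ≅ ker(∂_k) / im(∂_{k+1}) we obtain:

  H_0: rank C_0 − rank ∂_1 = 7 − 6 = 1, and the invariant factors of ∂_1 are all 1, so H_0 ≅ Z.
  H_1: rank ker ∂_1 − rank ∂_2 = (18 − 6) − 12 = 0, and ∂_2 has invariant factor 2 > 1, so H_1 ≅ Z/2Z.
  H_2: rank ker ∂_2 − rank ∂_3 = (12 − 12) − 0 = 0, and there is no ∂_3, so H_2 ≅ 0.

As a check, the Euler characteristic is 7 − 18 + 12 = 1, which agrees with 1 − 0 + 0 = 1.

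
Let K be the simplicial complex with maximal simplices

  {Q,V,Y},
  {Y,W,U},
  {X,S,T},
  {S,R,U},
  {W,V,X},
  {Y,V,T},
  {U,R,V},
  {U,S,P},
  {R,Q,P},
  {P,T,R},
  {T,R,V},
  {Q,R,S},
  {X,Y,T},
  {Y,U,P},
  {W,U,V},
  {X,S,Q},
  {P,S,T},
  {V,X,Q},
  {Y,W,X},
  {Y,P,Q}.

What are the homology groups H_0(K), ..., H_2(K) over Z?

H_0 = Z,  H_1 = Z ⊕ Z/2,  H_2 = 0.

Take the total order P < Q < R < S < T < U < V < W < X < Y on the vertex set. Then K (dimension 2) consists of the simplices:

  0-simplices (10): P, Q, R, S, T, U, V, W, X, Y
  1-simplices (30): PQ, PR, PS, PT, PU, PY, QR, QS, QV, QX, QY, RS, RT, RU, RV, ST, SU, SX, TV, TX, TY, UV, UW, UY, VW, VX, VY, WX, WY, XY
  2-simplices (20): PQR, PQY, PRT, PST, PSU, PUY, QRS, QSX, QVX, QVY, RSU, RTV, RUV, STX, TVY, TXY, UVW, UWY, VWX, WXY

so the chain groups are C_0 ≅ Z^10, C_1 ≅ Z^30, C_2 ≅ Z^20.

∂_1: C_1 → C_0 maps an edge to its endpoints' difference, ∂[p,q] = q − p.
As a 10×30 matrix over Z this has rank 9, with invariant factors (1,1,1,1,1,1,1,1,1).

∂_2: C_2 → C_1 sends each 2-simplex [p,q,r] to [q,r] − [p,r] + [p,q]. For instance
  ∂RTV = TV − RV + RT,
  ∂VWX = WX − VX + VW.
As a 30×20 matrix over Z this has rank 20, with invariant factors (1,1,1,1,1,1,1,1,1,1,1,1,1,1,1,1,1,1,1,2).

Reading off H_k = ker ∂_k / im ∂_{k+1}:

  H_0: rank C_0 − rank ∂_1 = 10 − 9 = 1, and the invariant factors of ∂_1 are all 1, so H_0 ≅ Z.
  H_1: rank ker ∂_1 − rank ∂_2 = (30 − 9) − 20 = 1, and ∂_2 has invariant factor 2 > 1, so H_1 ≅ Z ⊕ Z/2.
  H_2: rank ker ∂_2 − rank ∂_3 = (20 − 20) − 0 = 0, and there is no ∂_3, so H_2 ≅ 0.

As a check, the Euler characteristic is 10 − 30 + 20 = 0, which agrees with 1 − 1 + 0 = 0.
(K is a triangulation of the Klein bottle.)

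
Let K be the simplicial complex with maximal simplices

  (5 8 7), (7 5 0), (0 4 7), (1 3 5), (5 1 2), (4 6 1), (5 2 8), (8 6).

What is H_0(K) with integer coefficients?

Fix the vertex order 0 < 1 < 2 < 3 < 4 < 5 < 6 < 7 < 8 and write every simplex with vertices in increasing order. Then dim K = 2 and the simplices of K are:

  0-simplices (9): [0], [1], [2], [3], [4], [5], [6], [7], [8]
  1-simplices (17): [0,4], [0,5], [0,7], [1,2], [1,3], [1,4], [1,5], [1,6], [2,5], [2,8], [3,5], [4,6], [4,7], [5,7], [5,8], [6,8], [7,8]
  2-simplices (7): [0,4,7], [0,5,7], [1,2,5], [1,3,5], [1,4,6], [2,5,8], [5,7,8]

giving chain groups C_0 ≅ Z^9, C_1 ≅ Z^17, C_2 ≅ Z^7.

The boundary map ∂_1: C_1 → C_0 maps an edge to its endpoints' difference, ∂[p,q] = q − p. For instance
  ∂[1,2] = [2] − [1].
The 9×17 boundary matrix has rank 8 and Smith normal form diag(1,1,1,1,1,1,1,1).

The boundary map ∂_2: C_2 → C_1 sends each 2-simplex [p,q,r] to [q,r] − [p,r] + [p,q]. For instance
  ∂[1,4,6] = [4,6] − [1,6] + [1,4],
  ∂[0,5,7] = [5,7] − [0,7] + [0,5].
The resulting 17×7 matrix has rank 7, and its Smith normal form has invariant factors (1,1,1,1,1,1,1).

Reading off H_k = ker ∂_k / im ∂_{k+1}:

  H_0: rank C_0 − rank ∂_1 = 9 − 8 = 1, and the invariant factors of ∂_1 are all 1, so H_0 = Z.

H_0 = Z.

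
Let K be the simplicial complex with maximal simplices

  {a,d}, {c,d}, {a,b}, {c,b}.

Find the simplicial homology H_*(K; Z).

We work with the vertex ordering a < b < c < d. The simplices of K, each written with vertices in increasing order, are:

  0-simplices (4): a, b, c, d
  1-simplices (4): ab, ad, bc, cd

so the chain groups are C_0 ≅ Z^4, C_1 ≅ Z^4.

∂_1: C_1 → C_0 is given by ∂[p,q] = [q] − [p]. For instance
  ∂cd = d − c.
The 4×4 boundary matrix has rank 3 and Smith normal form diag(1,1,1).

Now H_k = ker ∂_k / im ∂_{k+1}, so:

  H_0: rank C_0 − rank ∂_1 = 4 − 3 = 1, and the invariant factors of ∂_1 are all 1, so H_0 = Z.
  H_1: rank ker ∂_1 − rank ∂_2 = (4 − 3) − 0 = 1, and there is no ∂_2, so H_1 = Z.

(K is a triangulation of the circle S^1.)

H_0 ≅ Z,  H_1 ≅ Z.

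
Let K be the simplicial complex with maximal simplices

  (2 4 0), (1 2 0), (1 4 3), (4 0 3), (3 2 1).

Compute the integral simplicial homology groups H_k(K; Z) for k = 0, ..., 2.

Fix the vertex order 0 < 1 < 2 < 3 < 4 and write every simplex with vertices in increasing order. Then dim K = 2 and the simplices of K are:

  0-simplices (5): [0], [1], [2], [3], [4]
  1-simplices (10): [0,1], [0,2], [0,3], [0,4], [1,2], [1,3], [1,4], [2,3], [2,4], [3,4]
  2-simplices (5): [0,1,2], [0,2,4], [0,3,4], [1,2,3], [1,3,4]

giving chain groups C_0 ≅ Z^5, C_1 ≅ Z^10, C_2 ≅ Z^5.

∂_1: C_1 → C_0 sends each edge [p,q] (with p < q) to q − p.
The resulting 5×10 matrix has rank 4, and its Smith normal form has invariant factors (1,1,1,1).

Boundary ∂_2: C_2 → C_1 sends each 2-simplex [p,q,r] to [q,r] − [p,r] + [p,q]. For instance
  ∂[0,1,2] = [1,2] − [0,2] + [0,1],
  ∂[0,2,4] = [2,4] − [0,4] + [0,2].
This gives a 10×5 integer matrix of rank 5; reducing to Smith normal form yields diagonal entries (1,1,1,1,1).

From H_k ≅ ker(∂_k) / im(∂_{k+1}) we obtain:

  H_0: rank C_0 − rank ∂_1 = 5 − 4 = 1, and the invariant factors of ∂_1 are all 1, so H_0 = Z.
  H_1: rank ker ∂_1 − rank ∂_2 = (10 − 4) − 5 = 1, and the invariant factors of ∂_2 are all 1, so H_1 = Z.
  H_2: rank ker ∂_2 − rank ∂_3 = (5 − 5) − 0 = 0, and there is no ∂_3, so H_2 = 0.

As a check, the Euler characteristic is 5 − 10 + 5 = 0, which agrees with 1 − 1 + 0 = 0.

H_0 = Z,  H_1 = Z,  H_2 = 0.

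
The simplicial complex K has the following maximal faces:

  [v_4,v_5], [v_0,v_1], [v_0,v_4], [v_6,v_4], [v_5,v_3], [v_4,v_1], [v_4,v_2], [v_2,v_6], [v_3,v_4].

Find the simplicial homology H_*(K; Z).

H_0 ≅ Z,  H_1 ≅ Z^3.

Fix the vertex order v_0 < v_1 < v_2 < v_3 < v_4 < v_5 < v_6 and write every simplex with vertices in increasing order. Then dim K = 1 and the simplices of K are:

  0-simplices (7): [v_0], [v_1], [v_2], [v_3], [v_4], [v_5], [v_6]
  1-simplices (9): [v_0,v_1], [v_0,v_4], [v_1,v_4], [v_2,v_4], [v_2,v_6], [v_3,v_4], [v_3,v_5], [v_4,v_5], [v_4,v_6]

giving chain groups C_0 ≅ Z^7, C_1 ≅ Z^9.

∂_1: C_1 → C_0 is given by ∂[p,q] = [q] − [p].
The 7×9 boundary matrix has rank 6 and Smith normal form diag(1,1,1,1,1,1).

Now H_k = ker ∂_k / im ∂_{k+1}, so:

  H_0: rank C_0 − rank ∂_1 = 7 − 6 = 1, and the invariant factors of ∂_1 are all 1, so H_0 = Z.
  H_1: rank ker ∂_1 − rank ∂_2 = (9 − 6) − 0 = 3, and there is no ∂_2, so H_1 = Z^3.

As a check, the Euler characteristic is 7 − 9 = -2, which agrees with 1 − 3 = -2.
(K is a triangulation of a wedge of 3 circles.)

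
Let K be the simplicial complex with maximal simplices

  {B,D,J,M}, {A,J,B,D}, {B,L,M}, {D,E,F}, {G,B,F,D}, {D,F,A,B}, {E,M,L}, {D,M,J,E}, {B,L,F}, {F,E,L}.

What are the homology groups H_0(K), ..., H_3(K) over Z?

We work with the vertex ordering A < B < D < E < F < G < J < L < M. The simplices of K, each written with vertices in increasing order, are:

  0-simplices (9): A, B, D, E, F, G, J, L, M
  1-simplices (23): AB, AD, AF, AJ, BD, BF, BG, BJ, BL, BM, DE, DF, DG, DJ, DM, EF, EJ, EL, EM, FG, FL, JM, LM
  2-simplices (21): ABD, ABF, ABJ, ADF, ADJ, BDF, BDG, BDJ, BDM, BFG, BFL, BJM, BLM, DEF, DEJ, DEM, DFG, DJM, EFL, EJM, ELM
  3-simplices (5): ABDF, ABDJ, BDFG, BDJM, DEJM

so the chain groups are C_0 ≅ Z^9, C_1 ≅ Z^23, C_2 ≅ Z^21, C_3 ≅ Z^5.

The boundary map ∂_1: C_1 → C_0 maps an edge to its endpoints' difference, ∂[p,q] = q − p.
This gives a 9×23 integer matrix of rank 8; reducing to Smith normal form yields diagonal entries (1,1,1,1,1,1,1,1).

Boundary ∂_2: C_2 → C_1 sends each 2-simplex [p,q,r] to [q,r] − [p,r] + [p,q]. For instance
  ∂BDG = DG − BG + BD,
  ∂ELM = LM − EM + EL.
The resulting 23×21 matrix has rank 15, and its Smith normal form has invariant factors (1,1,1,1,1,1,1,1,1,1,1,1,1,1,1).

The boundary map ∂_3: C_3 → C_2 sends each 3-simplex σ to the alternating sum Σ_i (−1)^i (σ with its i-th vertex removed). For instance
  ∂ABDF = BDF − ADF + ABF − ABD,
  ∂BDFG = DFG − BFG + BDG − BDF.
This gives a 21×5 integer matrix of rank 5; reducing to Smith normal form yields diagonal entries (1,1,1,1,1).

Now H_k = ker ∂_k / im ∂_{k+1}, so:

  H_0: rank C_0 − rank ∂_1 = 9 − 8 = 1, and the invariant factors of ∂_1 are all 1, so H_0 ≅ Z.
  H_1: rank ker ∂_1 − rank ∂_2 = (23 − 8) − 15 = 0, and the invariant factors of ∂_2 are all 1, so H_1 ≅ 0.
  H_2: rank ker ∂_2 − rank ∂_3 = (21 − 15) − 5 = 1, and the invariant factors of ∂_3 are all 1, so H_2 ≅ Z.
  H_3: rank ker ∂_3 − rank ∂_4 = (5 − 5) − 0 = 0, and there is no ∂_4, so H_3 ≅ 0.

H_0 = Z,  H_1 = 0,  H_2 = Z,  H_3 = 0.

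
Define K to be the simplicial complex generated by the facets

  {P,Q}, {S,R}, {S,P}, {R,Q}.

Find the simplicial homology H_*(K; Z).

H_0 = Z,  H_1 = Z.

Fix the vertex order P < Q < R < S and write every simplex with vertices in increasing order. Then dim K = 1 and the simplices of K are:

  0-simplices (4): P, Q, R, S
  1-simplices (4): PQ, PS, QR, RS

giving chain groups C_0 ≅ Z^4, C_1 ≅ Z^4.

The boundary map ∂_1: C_1 → C_0 is given by ∂[p,q] = [q] − [p]. For instance
  ∂PQ = Q − P.
The resulting 4×4 matrix has rank 3, and its Smith normal form has invariant factors (1,1,1).

Now H_k = ker ∂_k / im ∂_{k+1}, so:

  H_0: rank C_0 − rank ∂_1 = 4 − 3 = 1, and the invariant factors of ∂_1 are all 1, so H_0 ≅ Z.
  H_1: rank ker ∂_1 − rank ∂_2 = (4 − 3) − 0 = 1, and there is no ∂_2, so H_1 ≅ Z.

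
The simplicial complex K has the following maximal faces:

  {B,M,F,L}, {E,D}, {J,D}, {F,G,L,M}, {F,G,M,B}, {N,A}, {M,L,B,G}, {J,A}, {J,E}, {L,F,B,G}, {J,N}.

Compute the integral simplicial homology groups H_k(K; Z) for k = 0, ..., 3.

H_0 = Z^2,  H_1 = Z^2,  H_2 = 0,  H_3 = Z.

Fix the vertex order A < B < D < E < F < G < J < L < M < N and write every simplex with vertices in increasing order. Then dim K = 3 and the simplices of K are:

  0-simplices (10): A, B, D, E, F, G, J, L, M, N
  1-simplices (16): AJ, AN, BF, BG, BL, BM, DE, DJ, EJ, FG, FL, FM, GL, GM, JN, LM
  2-simplices (10): BFG, BFL, BFM, BGL, BGM, BLM, FGL, FGM, FLM, GLM
  3-simplices (5): BFGL, BFGM, BFLM, BGLM, FGLM

Hence C_0 ≅ Z^10, C_1 ≅ Z^16, C_2 ≅ Z^10, C_3 ≅ Z^5.

The boundary map ∂_1: C_1 → C_0 sends each edge [p,q] (with p < q) to q − p. For instance
  ∂AN = N − A.
This gives a 10×16 integer matrix of rank 8; reducing to Smith normal form yields diagonal entries (1,1,1,1,1,1,1,1).

∂_2: C_2 → C_1 acts by ∂[p,q,r] = [q,r] − [p,r] + [p,q]. For instance
  ∂BFM = FM − BM + BF,
  ∂FGM = GM − FM + FG.
The resulting 16×10 matrix has rank 6, and its Smith normal form has invariant factors (1,1,1,1,1,1).

∂_3: C_3 → C_2 sends each 3-simplex σ to the alternating sum Σ_i (−1)^i (σ with its i-th vertex removed). For instance
  ∂BFGM = FGM − BGM + BFM − BFG,
  ∂BGLM = GLM − BLM + BGM − BGL.
The resulting 10×5 matrix has rank 4, and its Smith normal form has invariant factors (1,1,1,1).

Reading off H_k = ker ∂_k / im ∂_{k+1}:

  H_0: rank C_0 − rank ∂_1 = 10 − 8 = 2, and the invariant factors of ∂_1 are all 1, so H_0 = Z^2.
  H_1: rank ker ∂_1 − rank ∂_2 = (16 − 8) − 6 = 2, and the invariant factors of ∂_2 are all 1, so H_1 = Z^2.
  H_2: rank ker ∂_2 − rank ∂_3 = (10 − 6) − 4 = 0, and the invariant factors of ∂_3 are all 1, so H_2 = 0.
  H_3: rank ker ∂_3 − rank ∂_4 = (5 − 4) − 0 = 1, and there is no ∂_4, so H_3 = Z.

As a check, the Euler characteristic is 10 − 16 + 10 − 5 = -1, which agrees with 2 − 2 + 0 − 1 = -1.
(K is a triangulation of the disjoint union of the 3-sphere S^3 and a wedge of 2 circles.)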